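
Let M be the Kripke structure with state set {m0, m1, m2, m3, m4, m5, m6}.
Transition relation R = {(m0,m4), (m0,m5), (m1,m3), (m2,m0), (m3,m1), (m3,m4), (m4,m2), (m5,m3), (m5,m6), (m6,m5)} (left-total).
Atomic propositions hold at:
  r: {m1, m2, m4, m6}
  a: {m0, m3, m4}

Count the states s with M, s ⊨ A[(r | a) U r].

Sat(r | a) = {m0, m1, m2, m3, m4, m6}
A[(r | a) U r]: least fixpoint, start Z0 = Sat(r) = {m1, m2, m4, m6}, add states in Sat(r | a) with every successor in Z. Z1 = {m1, m2, m3, m4, m6}; fixed.
Sat(A[(r | a) U r]) = {m1, m2, m3, m4, m6}
|Sat(A[(r | a) U r])| = |{m1, m2, m3, m4, m6}| = 5.

5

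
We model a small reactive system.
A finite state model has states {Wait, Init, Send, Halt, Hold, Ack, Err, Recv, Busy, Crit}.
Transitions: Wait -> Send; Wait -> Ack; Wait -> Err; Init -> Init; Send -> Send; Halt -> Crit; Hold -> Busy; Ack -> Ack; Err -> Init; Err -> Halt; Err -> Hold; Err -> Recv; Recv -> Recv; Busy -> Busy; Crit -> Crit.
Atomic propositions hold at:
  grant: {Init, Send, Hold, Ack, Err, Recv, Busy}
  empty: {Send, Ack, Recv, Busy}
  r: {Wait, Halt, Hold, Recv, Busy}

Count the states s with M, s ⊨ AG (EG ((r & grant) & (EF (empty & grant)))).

3

Sat(r & grant) = {Hold, Recv, Busy}
Sat(empty & grant) = {Send, Ack, Recv, Busy}
EF (empty & grant): least fixpoint, start Z0 = {Send, Ack, Recv, Busy}, add states with some successor in Z. Z1 = {Wait, Send, Hold, Ack, Err, Recv, Busy}; fixed.
Sat(EF (empty & grant)) = {Wait, Send, Hold, Ack, Err, Recv, Busy}
Sat((r & grant) & (EF (empty & grant))) = {Hold, Recv, Busy}
EG ((r & grant) & (EF (empty & grant))): greatest fixpoint, start Z0 = {Hold, Recv, Busy}, keep only states in Sat with some successor in Z. Already a fixed point.
Sat(EG ((r & grant) & (EF (empty & grant)))) = {Hold, Recv, Busy}
AG (EG ((r & grant) & (EF (empty & grant)))): greatest fixpoint, start Z0 = {Hold, Recv, Busy}, keep only states in Sat with every successor in Z. Already a fixed point.
Sat(AG (EG ((r & grant) & (EF (empty & grant))))) = {Hold, Recv, Busy}
|Sat(AG (EG ((r & grant) & (EF (empty & grant)))))| = |{Hold, Recv, Busy}| = 3.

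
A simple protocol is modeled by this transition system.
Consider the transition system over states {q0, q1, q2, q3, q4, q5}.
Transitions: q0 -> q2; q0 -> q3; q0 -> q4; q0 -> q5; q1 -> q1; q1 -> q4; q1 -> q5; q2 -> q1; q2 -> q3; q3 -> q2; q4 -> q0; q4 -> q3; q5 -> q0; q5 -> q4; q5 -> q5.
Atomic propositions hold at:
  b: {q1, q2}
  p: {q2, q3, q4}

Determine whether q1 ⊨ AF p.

No

AF p: least fixpoint, start Z0 = {q2, q3, q4}, add states with every successor in Z. Already a fixed point.
Sat(AF p) = {q2, q3, q4}
q1 ∉ Sat(AF p) = {q2, q3, q4}, so the formula does not hold at q1.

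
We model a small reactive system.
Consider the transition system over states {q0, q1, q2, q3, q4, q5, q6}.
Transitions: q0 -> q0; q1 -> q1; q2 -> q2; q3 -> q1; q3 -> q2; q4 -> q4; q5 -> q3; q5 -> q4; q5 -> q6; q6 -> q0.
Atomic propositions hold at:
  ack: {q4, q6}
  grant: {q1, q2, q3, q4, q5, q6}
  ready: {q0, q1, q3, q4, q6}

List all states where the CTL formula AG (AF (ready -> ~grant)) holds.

Sat(~grant) = {q0}
Sat(ready -> ~grant) = {q0, q2, q5}
AF (ready -> ~grant): least fixpoint, start Z0 = {q0, q2, q5}, add states with every successor in Z. Z1 = {q0, q2, q5, q6}; fixed.
Sat(AF (ready -> ~grant)) = {q0, q2, q5, q6}
AG (AF (ready -> ~grant)): greatest fixpoint, start Z0 = {q0, q2, q5, q6}, keep only states in Sat with every successor in Z. Z1 = {q0, q2, q6}; fixed.
Sat(AG (AF (ready -> ~grant))) = {q0, q2, q6}

{q0, q2, q6}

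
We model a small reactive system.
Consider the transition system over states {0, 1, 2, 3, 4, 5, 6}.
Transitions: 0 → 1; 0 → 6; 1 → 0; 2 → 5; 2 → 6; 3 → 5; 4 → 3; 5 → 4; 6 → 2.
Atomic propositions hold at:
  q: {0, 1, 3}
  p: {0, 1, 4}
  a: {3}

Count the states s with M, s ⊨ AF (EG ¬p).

Sat(¬p) = {2, 3, 5, 6}
EG ¬p: greatest fixpoint, start Z0 = {2, 3, 5, 6}, keep only states in Sat with some successor in Z. Z1 = {2, 3, 6}; Z2 = {2, 6}; fixed.
Sat(EG ¬p) = {2, 6}
AF (EG ¬p): least fixpoint, start Z0 = {2, 6}, add states with every successor in Z. Already a fixed point.
Sat(AF (EG ¬p)) = {2, 6}
|Sat(AF (EG ¬p))| = |{2, 6}| = 2.

2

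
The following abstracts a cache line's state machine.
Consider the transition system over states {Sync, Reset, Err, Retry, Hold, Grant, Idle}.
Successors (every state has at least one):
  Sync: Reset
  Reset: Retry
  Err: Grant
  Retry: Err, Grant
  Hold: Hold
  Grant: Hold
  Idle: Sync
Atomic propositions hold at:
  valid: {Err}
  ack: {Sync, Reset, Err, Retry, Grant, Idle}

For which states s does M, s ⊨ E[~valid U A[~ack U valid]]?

Sat(~valid) = {Sync, Reset, Retry, Hold, Grant, Idle}
Sat(~ack) = {Hold}
A[~ack U valid]: least fixpoint, start Z0 = Sat(valid) = {Err}, add states in Sat(~ack) with every successor in Z. Already a fixed point.
Sat(A[~ack U valid]) = {Err}
E[~valid U A[~ack U valid]]: least fixpoint, start Z0 = Sat(A[~ack U valid]) = {Err}, add states in Sat(~valid) with some successor in Z. Z1 = {Err, Retry}; Z2 = {Reset, Err, Retry}; Z3 = {Sync, Reset, Err, Retry}; Z4 = {Sync, Reset, Err, Retry, Idle}; fixed.
Sat(E[~valid U A[~ack U valid]]) = {Sync, Reset, Err, Retry, Idle}

{Sync, Reset, Err, Retry, Idle}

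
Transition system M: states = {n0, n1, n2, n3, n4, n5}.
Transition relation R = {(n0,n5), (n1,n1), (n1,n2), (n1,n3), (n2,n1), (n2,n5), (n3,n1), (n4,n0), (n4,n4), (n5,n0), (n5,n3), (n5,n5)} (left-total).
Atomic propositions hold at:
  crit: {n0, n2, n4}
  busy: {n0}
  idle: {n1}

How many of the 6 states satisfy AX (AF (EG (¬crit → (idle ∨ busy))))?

2

Sat(¬crit) = {n1, n3, n5}
Sat(idle ∨ busy) = {n0, n1}
Sat(¬crit → (idle ∨ busy)) = {n0, n1, n2, n4}
EG (¬crit → (idle ∨ busy)): greatest fixpoint, start Z0 = {n0, n1, n2, n4}, keep only states in Sat with some successor in Z. Z1 = {n1, n2, n4}; fixed.
Sat(EG (¬crit → (idle ∨ busy))) = {n1, n2, n4}
AF (EG (¬crit → (idle ∨ busy))): least fixpoint, start Z0 = {n1, n2, n4}, add states with every successor in Z. Z1 = {n1, n2, n3, n4}; fixed.
Sat(AF (EG (¬crit → (idle ∨ busy)))) = {n1, n2, n3, n4}
Sat(AX (AF (EG (¬crit → (idle ∨ busy))))) = {s : every successor in {n1, n2, n3, n4}} = {n1, n3}
|Sat(AX (AF (EG (¬crit → (idle ∨ busy)))))| = |{n1, n3}| = 2.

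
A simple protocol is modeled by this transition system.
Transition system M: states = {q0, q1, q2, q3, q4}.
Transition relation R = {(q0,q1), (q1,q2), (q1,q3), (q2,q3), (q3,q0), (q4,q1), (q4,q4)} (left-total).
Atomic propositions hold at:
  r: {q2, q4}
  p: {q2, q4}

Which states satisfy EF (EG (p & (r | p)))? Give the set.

{q4}

Sat(r | p) = {q2, q4}
Sat(p & (r | p)) = {q2, q4}
EG (p & (r | p)): greatest fixpoint, start Z0 = {q2, q4}, keep only states in Sat with some successor in Z. Z1 = {q4}; fixed.
Sat(EG (p & (r | p))) = {q4}
EF (EG (p & (r | p))): least fixpoint, start Z0 = {q4}, add states with some successor in Z. Already a fixed point.
Sat(EF (EG (p & (r | p)))) = {q4}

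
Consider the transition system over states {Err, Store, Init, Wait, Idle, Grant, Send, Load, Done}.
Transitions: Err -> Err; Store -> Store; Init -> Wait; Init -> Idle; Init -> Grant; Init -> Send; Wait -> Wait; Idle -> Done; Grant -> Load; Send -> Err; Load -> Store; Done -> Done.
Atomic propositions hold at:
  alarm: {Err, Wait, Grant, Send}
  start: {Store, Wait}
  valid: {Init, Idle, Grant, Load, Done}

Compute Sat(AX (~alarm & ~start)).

Sat(~alarm) = {Store, Init, Idle, Load, Done}
Sat(~start) = {Err, Init, Idle, Grant, Send, Load, Done}
Sat(~alarm & ~start) = {Init, Idle, Load, Done}
Sat(AX (~alarm & ~start)) = {s : every successor in {Init, Idle, Load, Done}} = {Idle, Grant, Done}

{Idle, Grant, Done}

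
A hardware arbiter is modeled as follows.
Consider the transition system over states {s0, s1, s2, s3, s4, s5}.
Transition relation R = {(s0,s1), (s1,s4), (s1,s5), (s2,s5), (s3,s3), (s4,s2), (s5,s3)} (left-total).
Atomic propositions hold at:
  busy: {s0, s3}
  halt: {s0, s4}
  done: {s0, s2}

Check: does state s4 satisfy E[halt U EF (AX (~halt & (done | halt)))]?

Sat(~halt) = {s1, s2, s3, s5}
Sat(done | halt) = {s0, s2, s4}
Sat(~halt & (done | halt)) = {s2}
Sat(AX (~halt & (done | halt))) = {s : every successor in {s2}} = {s4}
EF (AX (~halt & (done | halt))): least fixpoint, start Z0 = {s4}, add states with some successor in Z. Z1 = {s1, s4}; Z2 = {s0, s1, s4}; fixed.
Sat(EF (AX (~halt & (done | halt)))) = {s0, s1, s4}
E[halt U EF (AX (~halt & (done | halt)))]: least fixpoint, start Z0 = Sat(EF (AX (~halt & (done | halt)))) = {s0, s1, s4}, add states in Sat(halt) with some successor in Z. Already a fixed point.
Sat(E[halt U EF (AX (~halt & (done | halt)))]) = {s0, s1, s4}
s4 ∈ Sat(E[halt U EF (AX (~halt & (done | halt)))]) = {s0, s1, s4}, so the formula holds at s4.

Yes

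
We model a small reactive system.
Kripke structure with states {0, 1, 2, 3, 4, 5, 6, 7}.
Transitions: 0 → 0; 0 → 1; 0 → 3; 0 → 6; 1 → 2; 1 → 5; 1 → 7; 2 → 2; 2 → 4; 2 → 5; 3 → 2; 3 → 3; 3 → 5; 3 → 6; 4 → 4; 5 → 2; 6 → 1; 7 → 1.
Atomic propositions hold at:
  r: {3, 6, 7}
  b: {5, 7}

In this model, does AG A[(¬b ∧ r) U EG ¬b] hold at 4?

Sat(¬b) = {0, 1, 2, 3, 4, 6}
Sat(¬b ∧ r) = {3, 6}
EG ¬b: greatest fixpoint, start Z0 = {0, 1, 2, 3, 4, 6}, keep only states in Sat with some successor in Z. Already a fixed point.
Sat(EG ¬b) = {0, 1, 2, 3, 4, 6}
A[(¬b ∧ r) U EG ¬b]: least fixpoint, start Z0 = Sat(EG ¬b) = {0, 1, 2, 3, 4, 6}, add states in Sat(¬b ∧ r) with every successor in Z. Already a fixed point.
Sat(A[(¬b ∧ r) U EG ¬b]) = {0, 1, 2, 3, 4, 6}
AG A[(¬b ∧ r) U EG ¬b]: greatest fixpoint, start Z0 = {0, 1, 2, 3, 4, 6}, keep only states in Sat with every successor in Z. Z1 = {0, 4, 6}; Z2 = {4}; fixed.
Sat(AG A[(¬b ∧ r) U EG ¬b]) = {4}
4 ∈ Sat(AG A[(¬b ∧ r) U EG ¬b]) = {4}, so the formula holds at 4.

Yes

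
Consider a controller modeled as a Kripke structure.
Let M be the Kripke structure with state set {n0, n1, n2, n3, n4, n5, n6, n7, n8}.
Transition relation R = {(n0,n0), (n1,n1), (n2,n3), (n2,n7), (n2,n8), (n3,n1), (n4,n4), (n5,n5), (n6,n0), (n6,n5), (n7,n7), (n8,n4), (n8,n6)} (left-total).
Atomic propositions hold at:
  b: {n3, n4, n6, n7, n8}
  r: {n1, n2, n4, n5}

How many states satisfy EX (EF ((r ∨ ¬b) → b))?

4

Sat(¬b) = {n0, n1, n2, n5}
Sat(r ∨ ¬b) = {n0, n1, n2, n4, n5}
Sat((r ∨ ¬b) → b) = {n3, n4, n6, n7, n8}
EF ((r ∨ ¬b) → b): least fixpoint, start Z0 = {n3, n4, n6, n7, n8}, add states with some successor in Z. Z1 = {n2, n3, n4, n6, n7, n8}; fixed.
Sat(EF ((r ∨ ¬b) → b)) = {n2, n3, n4, n6, n7, n8}
Sat(EX (EF ((r ∨ ¬b) → b))) = {s : some successor in {n2, n3, n4, n6, n7, n8}} = {n2, n4, n7, n8}
|Sat(EX (EF ((r ∨ ¬b) → b)))| = |{n2, n4, n7, n8}| = 4.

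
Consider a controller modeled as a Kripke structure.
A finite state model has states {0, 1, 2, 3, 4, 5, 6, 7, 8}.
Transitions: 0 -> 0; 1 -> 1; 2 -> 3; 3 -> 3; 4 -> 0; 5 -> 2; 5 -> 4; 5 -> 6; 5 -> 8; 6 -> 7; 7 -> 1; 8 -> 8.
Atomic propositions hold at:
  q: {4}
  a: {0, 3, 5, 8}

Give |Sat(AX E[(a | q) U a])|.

5

Sat(a | q) = {0, 3, 4, 5, 8}
E[(a | q) U a]: least fixpoint, start Z0 = Sat(a) = {0, 3, 5, 8}, add states in Sat(a | q) with some successor in Z. Z1 = {0, 3, 4, 5, 8}; fixed.
Sat(E[(a | q) U a]) = {0, 3, 4, 5, 8}
Sat(AX E[(a | q) U a]) = {s : every successor in {0, 3, 4, 5, 8}} = {0, 2, 3, 4, 8}
|Sat(AX E[(a | q) U a])| = |{0, 2, 3, 4, 8}| = 5.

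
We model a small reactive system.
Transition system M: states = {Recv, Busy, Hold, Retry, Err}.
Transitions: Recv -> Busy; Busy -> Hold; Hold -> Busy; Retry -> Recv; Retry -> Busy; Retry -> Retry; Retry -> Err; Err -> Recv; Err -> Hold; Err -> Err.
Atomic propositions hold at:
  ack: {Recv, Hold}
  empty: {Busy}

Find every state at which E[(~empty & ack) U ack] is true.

{Recv, Hold}

Sat(~empty) = {Recv, Hold, Retry, Err}
Sat(~empty & ack) = {Recv, Hold}
E[(~empty & ack) U ack]: least fixpoint, start Z0 = Sat(ack) = {Recv, Hold}, add states in Sat(~empty & ack) with some successor in Z. Already a fixed point.
Sat(E[(~empty & ack) U ack]) = {Recv, Hold}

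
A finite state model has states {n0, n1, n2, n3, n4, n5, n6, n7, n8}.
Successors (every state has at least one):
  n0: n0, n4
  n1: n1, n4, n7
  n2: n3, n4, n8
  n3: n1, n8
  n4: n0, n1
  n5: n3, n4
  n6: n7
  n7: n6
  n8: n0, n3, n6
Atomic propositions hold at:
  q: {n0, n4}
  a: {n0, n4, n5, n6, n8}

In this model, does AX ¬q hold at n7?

Sat(¬q) = {n1, n2, n3, n5, n6, n7, n8}
Sat(AX ¬q) = {s : every successor in {n1, n2, n3, n5, n6, n7, n8}} = {n3, n6, n7}
n7 ∈ Sat(AX ¬q) = {n3, n6, n7}, so the formula holds at n7.

Yes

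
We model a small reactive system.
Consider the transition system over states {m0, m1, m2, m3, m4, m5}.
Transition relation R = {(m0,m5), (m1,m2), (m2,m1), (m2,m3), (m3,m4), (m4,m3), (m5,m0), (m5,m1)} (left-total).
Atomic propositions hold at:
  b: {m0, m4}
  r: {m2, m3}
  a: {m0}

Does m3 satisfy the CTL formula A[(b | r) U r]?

Sat(b | r) = {m0, m2, m3, m4}
A[(b | r) U r]: least fixpoint, start Z0 = Sat(r) = {m2, m3}, add states in Sat(b | r) with every successor in Z. Z1 = {m2, m3, m4}; fixed.
Sat(A[(b | r) U r]) = {m2, m3, m4}
m3 ∈ Sat(A[(b | r) U r]) = {m2, m3, m4}, so the formula holds at m3.

Yes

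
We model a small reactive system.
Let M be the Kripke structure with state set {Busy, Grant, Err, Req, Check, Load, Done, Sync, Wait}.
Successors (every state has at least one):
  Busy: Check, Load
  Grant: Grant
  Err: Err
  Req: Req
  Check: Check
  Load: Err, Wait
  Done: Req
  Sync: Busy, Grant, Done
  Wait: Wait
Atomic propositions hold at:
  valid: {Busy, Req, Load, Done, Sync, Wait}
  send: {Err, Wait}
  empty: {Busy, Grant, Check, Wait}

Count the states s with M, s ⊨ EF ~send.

Sat(~send) = {Busy, Grant, Req, Check, Load, Done, Sync}
EF ~send: least fixpoint, start Z0 = {Busy, Grant, Req, Check, Load, Done, Sync}, add states with some successor in Z. Already a fixed point.
Sat(EF ~send) = {Busy, Grant, Req, Check, Load, Done, Sync}
|Sat(EF ~send)| = |{Busy, Grant, Req, Check, Load, Done, Sync}| = 7.

7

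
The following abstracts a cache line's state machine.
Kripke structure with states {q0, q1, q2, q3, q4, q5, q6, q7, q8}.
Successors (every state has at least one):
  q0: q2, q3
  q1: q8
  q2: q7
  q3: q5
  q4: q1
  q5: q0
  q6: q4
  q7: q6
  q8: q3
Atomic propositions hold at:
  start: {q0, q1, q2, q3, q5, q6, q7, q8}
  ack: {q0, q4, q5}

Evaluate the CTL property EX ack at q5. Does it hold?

Yes

Sat(EX ack) = {s : some successor in {q0, q4, q5}} = {q3, q5, q6}
q5 ∈ Sat(EX ack) = {q3, q5, q6}, so the formula holds at q5.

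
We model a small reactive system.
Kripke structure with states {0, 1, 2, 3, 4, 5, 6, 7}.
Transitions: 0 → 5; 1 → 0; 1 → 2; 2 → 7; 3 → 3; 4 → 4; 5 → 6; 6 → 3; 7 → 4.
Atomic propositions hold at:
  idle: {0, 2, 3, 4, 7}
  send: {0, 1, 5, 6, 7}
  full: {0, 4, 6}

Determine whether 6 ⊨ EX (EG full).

No

EG full: greatest fixpoint, start Z0 = {0, 4, 6}, keep only states in Sat with some successor in Z. Z1 = {4}; fixed.
Sat(EG full) = {4}
Sat(EX (EG full)) = {s : some successor in {4}} = {4, 7}
6 ∉ Sat(EX (EG full)) = {4, 7}, so the formula does not hold at 6.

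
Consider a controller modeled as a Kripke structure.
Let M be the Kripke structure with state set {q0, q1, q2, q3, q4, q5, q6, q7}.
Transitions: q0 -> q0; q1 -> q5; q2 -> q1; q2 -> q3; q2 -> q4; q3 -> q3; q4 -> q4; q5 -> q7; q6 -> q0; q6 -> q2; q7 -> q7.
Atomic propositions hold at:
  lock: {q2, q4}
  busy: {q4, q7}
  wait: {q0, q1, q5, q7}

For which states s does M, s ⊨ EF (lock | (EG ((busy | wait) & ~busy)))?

{q0, q2, q4, q6}

Sat(busy | wait) = {q0, q1, q4, q5, q7}
Sat(~busy) = {q0, q1, q2, q3, q5, q6}
Sat((busy | wait) & ~busy) = {q0, q1, q5}
EG ((busy | wait) & ~busy): greatest fixpoint, start Z0 = {q0, q1, q5}, keep only states in Sat with some successor in Z. Z1 = {q0, q1}; Z2 = {q0}; fixed.
Sat(EG ((busy | wait) & ~busy)) = {q0}
Sat(lock | (EG ((busy | wait) & ~busy))) = {q0, q2, q4}
EF (lock | (EG ((busy | wait) & ~busy))): least fixpoint, start Z0 = {q0, q2, q4}, add states with some successor in Z. Z1 = {q0, q2, q4, q6}; fixed.
Sat(EF (lock | (EG ((busy | wait) & ~busy)))) = {q0, q2, q4, q6}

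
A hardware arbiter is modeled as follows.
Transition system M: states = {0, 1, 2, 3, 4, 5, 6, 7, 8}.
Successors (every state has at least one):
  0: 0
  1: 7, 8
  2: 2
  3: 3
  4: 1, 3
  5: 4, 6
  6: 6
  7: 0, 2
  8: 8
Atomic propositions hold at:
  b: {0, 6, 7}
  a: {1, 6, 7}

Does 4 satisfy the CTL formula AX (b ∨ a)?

No

Sat(b ∨ a) = {0, 1, 6, 7}
Sat(AX (b ∨ a)) = {s : every successor in {0, 1, 6, 7}} = {0, 6}
4 ∉ Sat(AX (b ∨ a)) = {0, 6}, so the formula does not hold at 4.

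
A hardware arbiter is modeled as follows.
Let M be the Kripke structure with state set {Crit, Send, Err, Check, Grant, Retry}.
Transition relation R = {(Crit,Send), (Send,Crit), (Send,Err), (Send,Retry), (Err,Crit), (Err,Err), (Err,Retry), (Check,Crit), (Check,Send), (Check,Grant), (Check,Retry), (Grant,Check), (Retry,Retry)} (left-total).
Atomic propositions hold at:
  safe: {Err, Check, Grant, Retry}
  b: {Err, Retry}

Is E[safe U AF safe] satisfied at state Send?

No

AF safe: least fixpoint, start Z0 = {Err, Check, Grant, Retry}, add states with every successor in Z. Already a fixed point.
Sat(AF safe) = {Err, Check, Grant, Retry}
E[safe U AF safe]: least fixpoint, start Z0 = Sat(AF safe) = {Err, Check, Grant, Retry}, add states in Sat(safe) with some successor in Z. Already a fixed point.
Sat(E[safe U AF safe]) = {Err, Check, Grant, Retry}
Send ∉ Sat(E[safe U AF safe]) = {Err, Check, Grant, Retry}, so the formula does not hold at Send.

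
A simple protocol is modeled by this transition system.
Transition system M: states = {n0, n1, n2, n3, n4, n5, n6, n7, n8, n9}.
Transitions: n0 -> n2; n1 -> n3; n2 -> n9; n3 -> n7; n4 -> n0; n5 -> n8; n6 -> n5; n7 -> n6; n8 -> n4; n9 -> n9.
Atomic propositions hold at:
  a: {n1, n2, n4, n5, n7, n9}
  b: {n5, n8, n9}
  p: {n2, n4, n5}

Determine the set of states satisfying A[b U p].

{n2, n4, n5, n8}

A[b U p]: least fixpoint, start Z0 = Sat(p) = {n2, n4, n5}, add states in Sat(b) with every successor in Z. Z1 = {n2, n4, n5, n8}; fixed.
Sat(A[b U p]) = {n2, n4, n5, n8}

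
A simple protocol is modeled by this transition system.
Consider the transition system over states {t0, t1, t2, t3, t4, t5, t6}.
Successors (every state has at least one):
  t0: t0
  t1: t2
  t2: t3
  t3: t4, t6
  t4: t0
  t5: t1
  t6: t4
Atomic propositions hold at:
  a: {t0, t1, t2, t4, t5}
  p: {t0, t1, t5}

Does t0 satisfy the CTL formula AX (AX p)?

Sat(AX p) = {s : every successor in {t0, t1, t5}} = {t0, t4, t5}
Sat(AX (AX p)) = {s : every successor in {t0, t4, t5}} = {t0, t4, t6}
t0 ∈ Sat(AX (AX p)) = {t0, t4, t6}, so the formula holds at t0.

Yes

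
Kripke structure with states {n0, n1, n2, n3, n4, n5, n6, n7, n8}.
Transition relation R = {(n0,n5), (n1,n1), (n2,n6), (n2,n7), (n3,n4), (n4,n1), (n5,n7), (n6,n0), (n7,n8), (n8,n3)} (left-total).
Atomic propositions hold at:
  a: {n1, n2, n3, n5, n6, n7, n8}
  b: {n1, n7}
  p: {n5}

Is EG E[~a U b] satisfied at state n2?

No

Sat(~a) = {n0, n4}
E[~a U b]: least fixpoint, start Z0 = Sat(b) = {n1, n7}, add states in Sat(~a) with some successor in Z. Z1 = {n1, n4, n7}; fixed.
Sat(E[~a U b]) = {n1, n4, n7}
EG E[~a U b]: greatest fixpoint, start Z0 = {n1, n4, n7}, keep only states in Sat with some successor in Z. Z1 = {n1, n4}; fixed.
Sat(EG E[~a U b]) = {n1, n4}
n2 ∉ Sat(EG E[~a U b]) = {n1, n4}, so the formula does not hold at n2.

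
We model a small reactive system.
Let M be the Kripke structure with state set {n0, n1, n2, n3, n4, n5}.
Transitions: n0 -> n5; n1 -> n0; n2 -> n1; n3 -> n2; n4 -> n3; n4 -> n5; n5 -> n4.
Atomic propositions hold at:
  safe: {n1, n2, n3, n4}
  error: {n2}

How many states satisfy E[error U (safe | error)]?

4

Sat(safe | error) = {n1, n2, n3, n4}
E[error U (safe | error)]: least fixpoint, start Z0 = Sat((safe | error)) = {n1, n2, n3, n4}, add states in Sat(error) with some successor in Z. Already a fixed point.
Sat(E[error U (safe | error)]) = {n1, n2, n3, n4}
|Sat(E[error U (safe | error)])| = |{n1, n2, n3, n4}| = 4.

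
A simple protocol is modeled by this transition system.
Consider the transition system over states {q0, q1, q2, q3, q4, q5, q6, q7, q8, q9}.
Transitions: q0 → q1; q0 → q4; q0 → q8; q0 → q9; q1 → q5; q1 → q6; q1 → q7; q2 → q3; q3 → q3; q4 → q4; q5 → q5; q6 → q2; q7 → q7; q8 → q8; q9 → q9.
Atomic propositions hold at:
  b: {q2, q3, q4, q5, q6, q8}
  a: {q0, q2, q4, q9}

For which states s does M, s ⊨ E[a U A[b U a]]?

{q0, q2, q4, q6, q9}

A[b U a]: least fixpoint, start Z0 = Sat(a) = {q0, q2, q4, q9}, add states in Sat(b) with every successor in Z. Z1 = {q0, q2, q4, q6, q9}; fixed.
Sat(A[b U a]) = {q0, q2, q4, q6, q9}
E[a U A[b U a]]: least fixpoint, start Z0 = Sat(A[b U a]) = {q0, q2, q4, q6, q9}, add states in Sat(a) with some successor in Z. Already a fixed point.
Sat(E[a U A[b U a]]) = {q0, q2, q4, q6, q9}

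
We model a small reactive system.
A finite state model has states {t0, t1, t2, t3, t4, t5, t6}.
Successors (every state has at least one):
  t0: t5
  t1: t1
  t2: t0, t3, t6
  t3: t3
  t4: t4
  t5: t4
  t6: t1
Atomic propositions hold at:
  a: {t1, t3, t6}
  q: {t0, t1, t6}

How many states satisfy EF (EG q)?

EG q: greatest fixpoint, start Z0 = {t0, t1, t6}, keep only states in Sat with some successor in Z. Z1 = {t1, t6}; fixed.
Sat(EG q) = {t1, t6}
EF (EG q): least fixpoint, start Z0 = {t1, t6}, add states with some successor in Z. Z1 = {t1, t2, t6}; fixed.
Sat(EF (EG q)) = {t1, t2, t6}
|Sat(EF (EG q))| = |{t1, t2, t6}| = 3.

3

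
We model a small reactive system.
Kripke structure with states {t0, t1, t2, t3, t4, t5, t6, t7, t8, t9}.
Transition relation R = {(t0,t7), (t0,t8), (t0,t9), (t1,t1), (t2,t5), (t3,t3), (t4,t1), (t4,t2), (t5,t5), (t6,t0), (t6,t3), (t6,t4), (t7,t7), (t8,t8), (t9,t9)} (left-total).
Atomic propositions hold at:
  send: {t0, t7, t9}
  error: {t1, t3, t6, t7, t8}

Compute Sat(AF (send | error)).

Sat(send | error) = {t0, t1, t3, t6, t7, t8, t9}
AF (send | error): least fixpoint, start Z0 = {t0, t1, t3, t6, t7, t8, t9}, add states with every successor in Z. Already a fixed point.
Sat(AF (send | error)) = {t0, t1, t3, t6, t7, t8, t9}

{t0, t1, t3, t6, t7, t8, t9}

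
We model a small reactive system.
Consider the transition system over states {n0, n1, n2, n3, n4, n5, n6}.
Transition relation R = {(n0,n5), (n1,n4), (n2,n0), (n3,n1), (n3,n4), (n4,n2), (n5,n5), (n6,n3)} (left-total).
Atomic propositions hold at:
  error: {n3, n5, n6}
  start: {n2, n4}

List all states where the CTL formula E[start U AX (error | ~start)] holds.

Sat(~start) = {n0, n1, n3, n5, n6}
Sat(error | ~start) = {n0, n1, n3, n5, n6}
Sat(AX (error | ~start)) = {s : every successor in {n0, n1, n3, n5, n6}} = {n0, n2, n5, n6}
E[start U AX (error | ~start)]: least fixpoint, start Z0 = Sat(AX (error | ~start)) = {n0, n2, n5, n6}, add states in Sat(start) with some successor in Z. Z1 = {n0, n2, n4, n5, n6}; fixed.
Sat(E[start U AX (error | ~start)]) = {n0, n2, n4, n5, n6}

{n0, n2, n4, n5, n6}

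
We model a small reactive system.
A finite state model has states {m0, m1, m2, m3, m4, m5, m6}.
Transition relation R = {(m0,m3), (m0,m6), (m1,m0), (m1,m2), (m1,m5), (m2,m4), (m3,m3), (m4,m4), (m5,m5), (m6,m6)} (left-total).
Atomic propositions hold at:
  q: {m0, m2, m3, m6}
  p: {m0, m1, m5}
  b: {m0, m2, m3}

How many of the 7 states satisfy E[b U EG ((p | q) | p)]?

Sat(p | q) = {m0, m1, m2, m3, m5, m6}
Sat((p | q) | p) = {m0, m1, m2, m3, m5, m6}
EG ((p | q) | p): greatest fixpoint, start Z0 = {m0, m1, m2, m3, m5, m6}, keep only states in Sat with some successor in Z. Z1 = {m0, m1, m3, m5, m6}; fixed.
Sat(EG ((p | q) | p)) = {m0, m1, m3, m5, m6}
E[b U EG ((p | q) | p)]: least fixpoint, start Z0 = Sat(EG ((p | q) | p)) = {m0, m1, m3, m5, m6}, add states in Sat(b) with some successor in Z. Already a fixed point.
Sat(E[b U EG ((p | q) | p)]) = {m0, m1, m3, m5, m6}
|Sat(E[b U EG ((p | q) | p)])| = |{m0, m1, m3, m5, m6}| = 5.

5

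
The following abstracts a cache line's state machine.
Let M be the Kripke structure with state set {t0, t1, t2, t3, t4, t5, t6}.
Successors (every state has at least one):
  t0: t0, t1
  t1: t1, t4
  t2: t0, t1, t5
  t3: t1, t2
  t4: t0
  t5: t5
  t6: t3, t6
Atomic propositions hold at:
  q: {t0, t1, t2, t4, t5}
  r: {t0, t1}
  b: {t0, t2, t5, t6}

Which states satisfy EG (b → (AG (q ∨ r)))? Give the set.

{t0, t1, t2, t3, t4, t5}

Sat(q ∨ r) = {t0, t1, t2, t4, t5}
AG (q ∨ r): greatest fixpoint, start Z0 = {t0, t1, t2, t4, t5}, keep only states in Sat with every successor in Z. Already a fixed point.
Sat(AG (q ∨ r)) = {t0, t1, t2, t4, t5}
Sat(b → (AG (q ∨ r))) = {t0, t1, t2, t3, t4, t5}
EG (b → (AG (q ∨ r))): greatest fixpoint, start Z0 = {t0, t1, t2, t3, t4, t5}, keep only states in Sat with some successor in Z. Already a fixed point.
Sat(EG (b → (AG (q ∨ r)))) = {t0, t1, t2, t3, t4, t5}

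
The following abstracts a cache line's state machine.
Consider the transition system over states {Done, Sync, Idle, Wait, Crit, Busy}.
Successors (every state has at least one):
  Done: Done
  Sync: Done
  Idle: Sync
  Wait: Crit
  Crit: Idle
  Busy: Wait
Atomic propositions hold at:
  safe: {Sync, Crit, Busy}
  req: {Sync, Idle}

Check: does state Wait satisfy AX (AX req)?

Sat(AX req) = {s : every successor in {Sync, Idle}} = {Idle, Crit}
Sat(AX (AX req)) = {s : every successor in {Idle, Crit}} = {Wait, Crit}
Wait ∈ Sat(AX (AX req)) = {Wait, Crit}, so the formula holds at Wait.

Yes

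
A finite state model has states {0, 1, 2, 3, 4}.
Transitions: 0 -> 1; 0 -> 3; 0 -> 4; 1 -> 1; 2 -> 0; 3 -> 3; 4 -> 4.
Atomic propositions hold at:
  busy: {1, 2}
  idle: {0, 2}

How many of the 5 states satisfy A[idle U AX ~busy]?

Sat(~busy) = {0, 3, 4}
Sat(AX ~busy) = {s : every successor in {0, 3, 4}} = {2, 3, 4}
A[idle U AX ~busy]: least fixpoint, start Z0 = Sat(AX ~busy) = {2, 3, 4}, add states in Sat(idle) with every successor in Z. Already a fixed point.
Sat(A[idle U AX ~busy]) = {2, 3, 4}
|Sat(A[idle U AX ~busy])| = |{2, 3, 4}| = 3.

3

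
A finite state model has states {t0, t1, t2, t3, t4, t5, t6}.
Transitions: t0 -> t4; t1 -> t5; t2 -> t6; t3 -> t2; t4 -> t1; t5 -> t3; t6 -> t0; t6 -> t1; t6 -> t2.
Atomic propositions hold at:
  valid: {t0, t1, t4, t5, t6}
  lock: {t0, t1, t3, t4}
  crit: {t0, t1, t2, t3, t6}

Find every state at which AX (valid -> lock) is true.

{t0, t3, t4, t5, t6}

Sat(valid -> lock) = {t0, t1, t2, t3, t4}
Sat(AX (valid -> lock)) = {s : every successor in {t0, t1, t2, t3, t4}} = {t0, t3, t4, t5, t6}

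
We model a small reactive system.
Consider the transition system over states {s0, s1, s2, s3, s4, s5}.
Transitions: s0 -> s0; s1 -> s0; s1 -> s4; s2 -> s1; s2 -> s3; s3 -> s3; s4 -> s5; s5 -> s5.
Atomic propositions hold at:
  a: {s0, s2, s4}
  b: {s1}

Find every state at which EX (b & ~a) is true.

Sat(~a) = {s1, s3, s5}
Sat(b & ~a) = {s1}
Sat(EX (b & ~a)) = {s : some successor in {s1}} = {s2}

{s2}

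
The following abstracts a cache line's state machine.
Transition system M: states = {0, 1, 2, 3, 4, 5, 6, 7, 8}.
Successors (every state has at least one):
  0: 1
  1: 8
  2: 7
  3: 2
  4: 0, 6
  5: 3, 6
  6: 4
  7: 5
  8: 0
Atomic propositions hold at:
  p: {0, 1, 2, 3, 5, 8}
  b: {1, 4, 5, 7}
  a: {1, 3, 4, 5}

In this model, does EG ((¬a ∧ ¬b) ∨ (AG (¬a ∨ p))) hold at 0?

Yes

Sat(¬a) = {0, 2, 6, 7, 8}
Sat(¬b) = {0, 2, 3, 6, 8}
Sat(¬a ∧ ¬b) = {0, 2, 6, 8}
Sat(¬a ∨ p) = {0, 1, 2, 3, 5, 6, 7, 8}
AG (¬a ∨ p): greatest fixpoint, start Z0 = {0, 1, 2, 3, 5, 6, 7, 8}, keep only states in Sat with every successor in Z. Z1 = {0, 1, 2, 3, 5, 7, 8}; Z2 = {0, 1, 2, 3, 7, 8}; Z3 = {0, 1, 2, 3, 8}; Z4 = {0, 1, 3, 8}; Z5 = {0, 1, 8}; fixed.
Sat(AG (¬a ∨ p)) = {0, 1, 8}
Sat((¬a ∧ ¬b) ∨ (AG (¬a ∨ p))) = {0, 1, 2, 6, 8}
EG ((¬a ∧ ¬b) ∨ (AG (¬a ∨ p))): greatest fixpoint, start Z0 = {0, 1, 2, 6, 8}, keep only states in Sat with some successor in Z. Z1 = {0, 1, 8}; fixed.
Sat(EG ((¬a ∧ ¬b) ∨ (AG (¬a ∨ p)))) = {0, 1, 8}
0 ∈ Sat(EG ((¬a ∧ ¬b) ∨ (AG (¬a ∨ p)))) = {0, 1, 8}, so the formula holds at 0.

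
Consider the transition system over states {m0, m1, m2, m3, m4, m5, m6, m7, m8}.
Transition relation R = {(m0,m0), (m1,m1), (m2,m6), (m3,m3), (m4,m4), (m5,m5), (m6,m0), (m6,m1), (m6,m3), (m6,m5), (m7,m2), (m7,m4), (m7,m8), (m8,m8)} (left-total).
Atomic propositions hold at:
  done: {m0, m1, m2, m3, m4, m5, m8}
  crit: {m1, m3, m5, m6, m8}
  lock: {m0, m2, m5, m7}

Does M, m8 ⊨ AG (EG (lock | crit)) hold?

Sat(lock | crit) = {m0, m1, m2, m3, m5, m6, m7, m8}
EG (lock | crit): greatest fixpoint, start Z0 = {m0, m1, m2, m3, m5, m6, m7, m8}, keep only states in Sat with some successor in Z. Already a fixed point.
Sat(EG (lock | crit)) = {m0, m1, m2, m3, m5, m6, m7, m8}
AG (EG (lock | crit)): greatest fixpoint, start Z0 = {m0, m1, m2, m3, m5, m6, m7, m8}, keep only states in Sat with every successor in Z. Z1 = {m0, m1, m2, m3, m5, m6, m8}; fixed.
Sat(AG (EG (lock | crit))) = {m0, m1, m2, m3, m5, m6, m8}
m8 ∈ Sat(AG (EG (lock | crit))) = {m0, m1, m2, m3, m5, m6, m8}, so the formula holds at m8.

Yes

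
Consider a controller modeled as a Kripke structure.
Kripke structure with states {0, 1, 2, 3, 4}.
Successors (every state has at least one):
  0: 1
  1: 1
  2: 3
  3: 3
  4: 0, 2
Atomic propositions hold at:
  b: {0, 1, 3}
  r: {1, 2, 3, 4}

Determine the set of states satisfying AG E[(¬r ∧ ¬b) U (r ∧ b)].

{1, 3}

Sat(¬r) = {0}
Sat(¬b) = {2, 4}
Sat(¬r ∧ ¬b) = ∅
Sat(r ∧ b) = {1, 3}
E[(¬r ∧ ¬b) U (r ∧ b)]: least fixpoint, start Z0 = Sat((r ∧ b)) = {1, 3}, add states in Sat(¬r ∧ ¬b) with some successor in Z. Already a fixed point.
Sat(E[(¬r ∧ ¬b) U (r ∧ b)]) = {1, 3}
AG E[(¬r ∧ ¬b) U (r ∧ b)]: greatest fixpoint, start Z0 = {1, 3}, keep only states in Sat with every successor in Z. Already a fixed point.
Sat(AG E[(¬r ∧ ¬b) U (r ∧ b)]) = {1, 3}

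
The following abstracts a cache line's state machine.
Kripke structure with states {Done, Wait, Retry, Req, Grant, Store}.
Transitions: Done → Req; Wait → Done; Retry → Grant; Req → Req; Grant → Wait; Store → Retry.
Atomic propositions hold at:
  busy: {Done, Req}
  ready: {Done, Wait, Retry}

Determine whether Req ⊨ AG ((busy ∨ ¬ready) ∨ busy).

Yes

Sat(¬ready) = {Req, Grant, Store}
Sat(busy ∨ ¬ready) = {Done, Req, Grant, Store}
Sat((busy ∨ ¬ready) ∨ busy) = {Done, Req, Grant, Store}
AG ((busy ∨ ¬ready) ∨ busy): greatest fixpoint, start Z0 = {Done, Req, Grant, Store}, keep only states in Sat with every successor in Z. Z1 = {Done, Req}; fixed.
Sat(AG ((busy ∨ ¬ready) ∨ busy)) = {Done, Req}
Req ∈ Sat(AG ((busy ∨ ¬ready) ∨ busy)) = {Done, Req}, so the formula holds at Req.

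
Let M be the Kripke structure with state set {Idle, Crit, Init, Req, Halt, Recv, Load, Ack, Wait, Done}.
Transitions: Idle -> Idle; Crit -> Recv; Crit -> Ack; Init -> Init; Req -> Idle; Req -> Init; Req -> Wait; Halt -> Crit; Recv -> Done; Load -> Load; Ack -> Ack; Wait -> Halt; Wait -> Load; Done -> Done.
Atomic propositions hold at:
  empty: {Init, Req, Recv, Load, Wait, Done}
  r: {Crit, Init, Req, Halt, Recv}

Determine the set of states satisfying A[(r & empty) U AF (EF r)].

{Crit, Init, Req, Halt, Recv, Wait}

Sat(r & empty) = {Init, Req, Recv}
EF r: least fixpoint, start Z0 = {Crit, Init, Req, Halt, Recv}, add states with some successor in Z. Z1 = {Crit, Init, Req, Halt, Recv, Wait}; fixed.
Sat(EF r) = {Crit, Init, Req, Halt, Recv, Wait}
AF (EF r): least fixpoint, start Z0 = {Crit, Init, Req, Halt, Recv, Wait}, add states with every successor in Z. Already a fixed point.
Sat(AF (EF r)) = {Crit, Init, Req, Halt, Recv, Wait}
A[(r & empty) U AF (EF r)]: least fixpoint, start Z0 = Sat(AF (EF r)) = {Crit, Init, Req, Halt, Recv, Wait}, add states in Sat(r & empty) with every successor in Z. Already a fixed point.
Sat(A[(r & empty) U AF (EF r)]) = {Crit, Init, Req, Halt, Recv, Wait}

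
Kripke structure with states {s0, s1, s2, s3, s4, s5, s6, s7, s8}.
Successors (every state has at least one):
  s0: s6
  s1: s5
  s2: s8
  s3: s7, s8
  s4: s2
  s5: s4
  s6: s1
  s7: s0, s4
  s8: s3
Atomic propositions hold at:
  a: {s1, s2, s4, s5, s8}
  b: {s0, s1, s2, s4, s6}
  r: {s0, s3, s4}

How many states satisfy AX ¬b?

Sat(¬b) = {s3, s5, s7, s8}
Sat(AX ¬b) = {s : every successor in {s3, s5, s7, s8}} = {s1, s2, s3, s8}
|Sat(AX ¬b)| = |{s1, s2, s3, s8}| = 4.

4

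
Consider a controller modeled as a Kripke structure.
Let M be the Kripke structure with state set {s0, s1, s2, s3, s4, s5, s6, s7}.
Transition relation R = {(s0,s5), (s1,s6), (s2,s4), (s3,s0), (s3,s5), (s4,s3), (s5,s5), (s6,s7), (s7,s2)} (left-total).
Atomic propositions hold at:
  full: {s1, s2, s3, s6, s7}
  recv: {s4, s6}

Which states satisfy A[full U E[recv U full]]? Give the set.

{s1, s2, s3, s4, s6, s7}

E[recv U full]: least fixpoint, start Z0 = Sat(full) = {s1, s2, s3, s6, s7}, add states in Sat(recv) with some successor in Z. Z1 = {s1, s2, s3, s4, s6, s7}; fixed.
Sat(E[recv U full]) = {s1, s2, s3, s4, s6, s7}
A[full U E[recv U full]]: least fixpoint, start Z0 = Sat(E[recv U full]) = {s1, s2, s3, s4, s6, s7}, add states in Sat(full) with every successor in Z. Already a fixed point.
Sat(A[full U E[recv U full]]) = {s1, s2, s3, s4, s6, s7}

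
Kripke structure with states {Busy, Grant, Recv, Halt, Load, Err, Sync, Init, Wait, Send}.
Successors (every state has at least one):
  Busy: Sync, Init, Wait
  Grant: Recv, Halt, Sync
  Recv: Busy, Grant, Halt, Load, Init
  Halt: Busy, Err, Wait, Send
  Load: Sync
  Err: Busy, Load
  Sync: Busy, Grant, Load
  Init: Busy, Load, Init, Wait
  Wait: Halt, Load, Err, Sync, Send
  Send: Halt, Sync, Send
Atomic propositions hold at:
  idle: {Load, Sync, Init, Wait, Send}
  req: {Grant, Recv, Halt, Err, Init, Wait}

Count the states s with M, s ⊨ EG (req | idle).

Sat(req | idle) = {Grant, Recv, Halt, Load, Err, Sync, Init, Wait, Send}
EG (req | idle): greatest fixpoint, start Z0 = {Grant, Recv, Halt, Load, Err, Sync, Init, Wait, Send}, keep only states in Sat with some successor in Z. Already a fixed point.
Sat(EG (req | idle)) = {Grant, Recv, Halt, Load, Err, Sync, Init, Wait, Send}
|Sat(EG (req | idle))| = |{Grant, Recv, Halt, Load, Err, Sync, Init, Wait, Send}| = 9.

9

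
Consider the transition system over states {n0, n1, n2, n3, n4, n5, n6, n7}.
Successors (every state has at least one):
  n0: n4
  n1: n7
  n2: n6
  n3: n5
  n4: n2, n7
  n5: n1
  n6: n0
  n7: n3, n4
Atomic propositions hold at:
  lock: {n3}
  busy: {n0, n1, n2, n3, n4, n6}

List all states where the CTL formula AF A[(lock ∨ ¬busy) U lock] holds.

Sat(¬busy) = {n5, n7}
Sat(lock ∨ ¬busy) = {n3, n5, n7}
A[(lock ∨ ¬busy) U lock]: least fixpoint, start Z0 = Sat(lock) = {n3}, add states in Sat(lock ∨ ¬busy) with every successor in Z. Already a fixed point.
Sat(A[(lock ∨ ¬busy) U lock]) = {n3}
AF A[(lock ∨ ¬busy) U lock]: least fixpoint, start Z0 = {n3}, add states with every successor in Z. Already a fixed point.
Sat(AF A[(lock ∨ ¬busy) U lock]) = {n3}

{n3}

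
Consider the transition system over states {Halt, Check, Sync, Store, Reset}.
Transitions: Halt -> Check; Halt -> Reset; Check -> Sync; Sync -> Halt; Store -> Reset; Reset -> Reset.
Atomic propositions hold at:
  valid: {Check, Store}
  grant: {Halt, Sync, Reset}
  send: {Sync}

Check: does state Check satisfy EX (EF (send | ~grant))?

Sat(~grant) = {Check, Store}
Sat(send | ~grant) = {Check, Sync, Store}
EF (send | ~grant): least fixpoint, start Z0 = {Check, Sync, Store}, add states with some successor in Z. Z1 = {Halt, Check, Sync, Store}; fixed.
Sat(EF (send | ~grant)) = {Halt, Check, Sync, Store}
Sat(EX (EF (send | ~grant))) = {s : some successor in {Halt, Check, Sync, Store}} = {Halt, Check, Sync}
Check ∈ Sat(EX (EF (send | ~grant))) = {Halt, Check, Sync}, so the formula holds at Check.

Yes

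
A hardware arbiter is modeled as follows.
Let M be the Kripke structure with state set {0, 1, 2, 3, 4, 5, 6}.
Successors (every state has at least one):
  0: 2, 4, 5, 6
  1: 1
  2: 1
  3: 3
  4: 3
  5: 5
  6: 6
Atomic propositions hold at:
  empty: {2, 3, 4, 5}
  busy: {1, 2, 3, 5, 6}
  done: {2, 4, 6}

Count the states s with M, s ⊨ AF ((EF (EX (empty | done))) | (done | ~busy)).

6

Sat(empty | done) = {2, 3, 4, 5, 6}
Sat(EX (empty | done)) = {s : some successor in {2, 3, 4, 5, 6}} = {0, 3, 4, 5, 6}
EF (EX (empty | done)): least fixpoint, start Z0 = {0, 3, 4, 5, 6}, add states with some successor in Z. Already a fixed point.
Sat(EF (EX (empty | done))) = {0, 3, 4, 5, 6}
Sat(~busy) = {0, 4}
Sat(done | ~busy) = {0, 2, 4, 6}
Sat((EF (EX (empty | done))) | (done | ~busy)) = {0, 2, 3, 4, 5, 6}
AF ((EF (EX (empty | done))) | (done | ~busy)): least fixpoint, start Z0 = {0, 2, 3, 4, 5, 6}, add states with every successor in Z. Already a fixed point.
Sat(AF ((EF (EX (empty | done))) | (done | ~busy))) = {0, 2, 3, 4, 5, 6}
|Sat(AF ((EF (EX (empty | done))) | (done | ~busy)))| = |{0, 2, 3, 4, 5, 6}| = 6.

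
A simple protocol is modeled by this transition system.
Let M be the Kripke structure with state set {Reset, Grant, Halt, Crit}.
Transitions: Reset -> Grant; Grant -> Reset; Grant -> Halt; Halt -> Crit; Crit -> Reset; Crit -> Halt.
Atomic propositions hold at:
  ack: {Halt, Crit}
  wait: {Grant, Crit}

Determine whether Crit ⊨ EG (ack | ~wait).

Sat(~wait) = {Reset, Halt}
Sat(ack | ~wait) = {Reset, Halt, Crit}
EG (ack | ~wait): greatest fixpoint, start Z0 = {Reset, Halt, Crit}, keep only states in Sat with some successor in Z. Z1 = {Halt, Crit}; fixed.
Sat(EG (ack | ~wait)) = {Halt, Crit}
Crit ∈ Sat(EG (ack | ~wait)) = {Halt, Crit}, so the formula holds at Crit.

Yes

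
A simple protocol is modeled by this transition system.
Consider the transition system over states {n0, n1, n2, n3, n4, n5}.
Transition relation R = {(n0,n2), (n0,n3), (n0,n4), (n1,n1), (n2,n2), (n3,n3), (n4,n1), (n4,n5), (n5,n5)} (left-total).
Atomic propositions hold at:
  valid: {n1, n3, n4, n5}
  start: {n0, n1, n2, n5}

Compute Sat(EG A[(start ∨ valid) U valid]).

{n1, n3, n4, n5}

Sat(start ∨ valid) = {n0, n1, n2, n3, n4, n5}
A[(start ∨ valid) U valid]: least fixpoint, start Z0 = Sat(valid) = {n1, n3, n4, n5}, add states in Sat(start ∨ valid) with every successor in Z. Already a fixed point.
Sat(A[(start ∨ valid) U valid]) = {n1, n3, n4, n5}
EG A[(start ∨ valid) U valid]: greatest fixpoint, start Z0 = {n1, n3, n4, n5}, keep only states in Sat with some successor in Z. Already a fixed point.
Sat(EG A[(start ∨ valid) U valid]) = {n1, n3, n4, n5}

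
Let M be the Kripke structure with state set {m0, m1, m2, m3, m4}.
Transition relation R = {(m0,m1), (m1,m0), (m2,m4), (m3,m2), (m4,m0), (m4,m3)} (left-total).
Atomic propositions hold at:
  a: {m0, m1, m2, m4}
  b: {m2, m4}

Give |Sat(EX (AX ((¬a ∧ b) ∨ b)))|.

2

Sat(¬a) = {m3}
Sat(¬a ∧ b) = ∅
Sat((¬a ∧ b) ∨ b) = {m2, m4}
Sat(AX ((¬a ∧ b) ∨ b)) = {s : every successor in {m2, m4}} = {m2, m3}
Sat(EX (AX ((¬a ∧ b) ∨ b))) = {s : some successor in {m2, m3}} = {m3, m4}
|Sat(EX (AX ((¬a ∧ b) ∨ b)))| = |{m3, m4}| = 2.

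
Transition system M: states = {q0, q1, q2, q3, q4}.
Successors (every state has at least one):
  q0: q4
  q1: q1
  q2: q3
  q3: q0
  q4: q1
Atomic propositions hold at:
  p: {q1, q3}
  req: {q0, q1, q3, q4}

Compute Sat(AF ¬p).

Sat(¬p) = {q0, q2, q4}
AF ¬p: least fixpoint, start Z0 = {q0, q2, q4}, add states with every successor in Z. Z1 = {q0, q2, q3, q4}; fixed.
Sat(AF ¬p) = {q0, q2, q3, q4}

{q0, q2, q3, q4}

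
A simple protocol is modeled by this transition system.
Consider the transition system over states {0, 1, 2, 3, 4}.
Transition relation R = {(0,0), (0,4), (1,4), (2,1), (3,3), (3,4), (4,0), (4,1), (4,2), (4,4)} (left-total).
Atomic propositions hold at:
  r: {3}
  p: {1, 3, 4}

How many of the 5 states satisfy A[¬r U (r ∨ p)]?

Sat(¬r) = {0, 1, 2, 4}
Sat(r ∨ p) = {1, 3, 4}
A[¬r U (r ∨ p)]: least fixpoint, start Z0 = Sat((r ∨ p)) = {1, 3, 4}, add states in Sat(¬r) with every successor in Z. Z1 = {1, 2, 3, 4}; fixed.
Sat(A[¬r U (r ∨ p)]) = {1, 2, 3, 4}
|Sat(A[¬r U (r ∨ p)])| = |{1, 2, 3, 4}| = 4.

4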